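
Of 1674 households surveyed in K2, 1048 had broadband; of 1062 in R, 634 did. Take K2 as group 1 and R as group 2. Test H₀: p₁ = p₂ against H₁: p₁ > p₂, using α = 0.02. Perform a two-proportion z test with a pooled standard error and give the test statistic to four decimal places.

p̂₁ = 1048/1674 = 0.626045, p̂₂ = 634/1062 = 0.596987.
Pooled p̂ = (1048+634)/(1674+1062) = 1682/2736 = 0.614766.
SE = √(0.236829 × 0.00153899) = 0.019091.
z = (0.626045 − 0.596987)/0.019091 = 0.029058/0.019091 = 1.5221.
p-value = P(Z > 1.522) ≈ 0.0640. With α = 0.02, fail to reject H₀.

z = 1.5221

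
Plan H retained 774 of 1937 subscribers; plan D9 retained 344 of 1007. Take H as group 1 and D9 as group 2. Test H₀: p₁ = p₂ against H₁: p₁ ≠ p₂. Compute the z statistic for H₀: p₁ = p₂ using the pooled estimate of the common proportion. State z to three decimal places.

p̂₁ = 774/1937 ≈ 0.399587, p̂₂ = 344/1007 ≈ 0.341609.
Pooled p̂ = (774+344)/(1937+1007) = 1118/2944 = 0.379755.
SE = √(p̂(1−p̂)(1/n₁+1/n₂)) = √(0.379755·0.620245·0.00150931) = √(0.000355505) = 0.018855.
z = (0.399587 − 0.341609)/0.018855 = 0.057978/0.018855 = 3.075.
p-value = 2·P(Z > 3.075) ≈ 0.0021.

z = 3.075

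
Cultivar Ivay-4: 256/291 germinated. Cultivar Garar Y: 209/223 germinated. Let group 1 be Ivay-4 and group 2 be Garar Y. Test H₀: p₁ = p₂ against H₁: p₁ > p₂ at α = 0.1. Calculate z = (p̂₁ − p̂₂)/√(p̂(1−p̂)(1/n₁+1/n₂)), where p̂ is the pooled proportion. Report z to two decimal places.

z = -2.20

p̂₁ = 256/291 ≈ 0.8797, p̂₂ = 209/223 ≈ 0.9372.
Pooled p̂ = (256+209)/(291+223) = 465/514 = 0.9047.
SE = √(p̂(1−p̂)(1/n₁+1/n₂)) = √(0.9047·0.0953·0.00792073) = √(0.000683106) = 0.0261.
z = (0.8797 − 0.9372)/0.0261 = -0.0575/0.0261 = -2.20.
p-value = P(Z > -2.200) ≈ 0.9861, so at α = 0.1 we fail to reject H₀.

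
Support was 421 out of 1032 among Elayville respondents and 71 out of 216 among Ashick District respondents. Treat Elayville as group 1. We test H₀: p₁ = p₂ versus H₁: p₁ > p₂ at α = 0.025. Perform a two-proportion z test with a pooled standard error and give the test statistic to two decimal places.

z = 2.17

p̂₁ = 421/1032 ≈ 0.40795, p̂₂ = 71/216 ≈ 0.32870.
Pooled p̂ = (421+71)/(1032+216) = 492/1248 = 0.39423.
SE = √(p̂(1−p̂)(1/n₁+1/n₂)) = √(0.39423·0.60577·0.00559862) = √(0.00133702) = 0.03657.
z = (0.40795 − 0.32870)/0.03657 = 0.07925/0.03657 = 2.17.
p-value = P(Z > 2.167) ≈ 0.0151; since p < α = 0.025, reject H₀.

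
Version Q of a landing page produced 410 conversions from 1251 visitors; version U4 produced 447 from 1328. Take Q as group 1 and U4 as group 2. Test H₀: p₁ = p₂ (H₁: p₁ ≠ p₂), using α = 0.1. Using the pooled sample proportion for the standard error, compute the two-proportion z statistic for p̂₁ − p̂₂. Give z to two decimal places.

p̂₁ = 410/1251 = 0.3277, p̂₂ = 447/1328 = 0.3366.
Pooled p̂ = (410+447)/(1251+1328) = 857/2579 = 0.3323.
SE = √(0.221876 × 0.00155237) = 0.0186.
z = (0.3277 − 0.3366)/0.0186 = -0.0089/0.0186 = -0.48.
Two-sided p-value ≈ 2·Φ(−0.477) = 0.6331, so at α = 0.1 we fail to reject H₀.

z = -0.48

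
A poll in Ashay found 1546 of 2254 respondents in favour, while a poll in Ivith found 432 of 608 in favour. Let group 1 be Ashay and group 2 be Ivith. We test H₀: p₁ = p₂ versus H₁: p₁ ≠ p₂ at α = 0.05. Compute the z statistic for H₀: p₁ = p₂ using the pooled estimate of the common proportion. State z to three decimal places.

z = -1.167

p̂₁ = 1546/2254 ≈ 0.68589, p̂₂ = 432/608 ≈ 0.71053.
Pooled p̂ = (1546+432)/(2254+608) = 1978/2862 = 0.69113.
SE = √(p̂(1−p̂)(1/n₁+1/n₂)) = √(0.69113·0.30887·0.00208839) = √(0.000445812) = 0.02111.
z = (0.68589 − 0.71053)/0.02111 = -0.02464/0.02111 = -1.167.
Two-sided p-value ≈ 2·Φ(−1.167) = 0.2433; since p > α = 0.05, fail to reject H₀.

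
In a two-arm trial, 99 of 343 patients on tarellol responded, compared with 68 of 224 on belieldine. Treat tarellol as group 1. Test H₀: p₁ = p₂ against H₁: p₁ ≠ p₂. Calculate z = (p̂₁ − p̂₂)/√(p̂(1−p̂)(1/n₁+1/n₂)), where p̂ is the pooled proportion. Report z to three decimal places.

z = -0.382

p̂₁ = 99/343 = 0.28863, p̂₂ = 68/224 = 0.30357.
Pooled p̂ = (99+68)/(343+224) = 167/567 = 0.29453.
SE = √(0.207783 × 0.00737974) = 0.03916.
z = (0.28863 − 0.30357)/0.03916 = -0.01494/0.03916 = -0.382.
Two-sided p-value ≈ 2·Φ(−0.382) = 0.7028.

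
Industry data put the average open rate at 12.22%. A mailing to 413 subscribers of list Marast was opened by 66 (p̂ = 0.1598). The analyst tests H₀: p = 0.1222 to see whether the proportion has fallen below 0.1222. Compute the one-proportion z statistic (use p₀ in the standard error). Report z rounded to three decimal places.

z = 2.333

p̂ = 66/413 ≈ 0.15981.
Standard error under H₀: √(0.1222×0.8778/413) = 0.01612.
z = (0.15981 − 0.1222)/0.01612 = 0.03761/0.01612 = 2.333.
p-value = P(Z < 2.333) ≈ 0.9902.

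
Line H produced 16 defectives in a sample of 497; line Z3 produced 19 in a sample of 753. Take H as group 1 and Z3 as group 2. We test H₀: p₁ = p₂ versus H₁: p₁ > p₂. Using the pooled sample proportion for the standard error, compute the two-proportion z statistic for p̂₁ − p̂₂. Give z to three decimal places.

p̂₁ = 16/497 ≈ 0.03219, p̂₂ = 19/753 ≈ 0.02523.
Pooled p̂ = (16+19)/(497+753) = 35/1250 = 0.02800.
SE = √(p̂(1−p̂)(1/n₁+1/n₂)) = √(0.02800·0.97200·0.00334009) = √(9.0904e-05) = 0.00953.
z = (0.03219 − 0.02523)/0.00953 = 0.00696/0.00953 = 0.730.

z = 0.730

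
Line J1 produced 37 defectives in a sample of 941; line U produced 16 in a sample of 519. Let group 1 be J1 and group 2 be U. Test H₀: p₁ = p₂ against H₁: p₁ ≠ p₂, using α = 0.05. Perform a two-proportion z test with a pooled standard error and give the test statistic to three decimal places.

z = 0.830

p̂₁ = 37/941 = 0.03932, p̂₂ = 16/519 = 0.03083.
Pooled p̂ = (37+16)/(941+519) = 53/1460 = 0.03630.
SE = √(0.0349836 × 0.00298948) = 0.01023.
z = (0.03932 − 0.03083)/0.01023 = 0.00849/0.01023 = 0.830.
Two-sided p-value ≈ 2·Φ(−0.830) = 0.4064; since p > α = 0.05, fail to reject H₀.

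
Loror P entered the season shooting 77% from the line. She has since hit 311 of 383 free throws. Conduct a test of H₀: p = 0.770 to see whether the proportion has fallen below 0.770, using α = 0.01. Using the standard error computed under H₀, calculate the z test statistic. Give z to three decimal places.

p̂ = 311/383 = 0.81201.
SE = √(p₀(1−p₀)/n) = √(0.1771/383) = 0.02150.
z = (0.81201 − 0.77)/0.02150 = 0.04201/0.02150 = 1.954.
p-value = P(Z < 1.954) ≈ 0.9746, so at α = 0.01 we fail to reject H₀.

z = 1.954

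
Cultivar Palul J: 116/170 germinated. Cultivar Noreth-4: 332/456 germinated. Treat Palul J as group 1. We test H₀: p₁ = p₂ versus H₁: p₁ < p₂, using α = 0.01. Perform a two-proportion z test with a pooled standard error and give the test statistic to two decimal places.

p̂₁ = 116/170 = 0.6824, p̂₂ = 332/456 = 0.7281.
Pooled p̂ = (116+332)/(170+456) = 448/626 = 0.7157.
SE = √(p̂(1−p̂)(1/n₁+1/n₂)) = √(0.7157·0.2843·0.00807534) = √(0.00164327) = 0.0405.
z = (0.6824 − 0.7281)/0.0405 = -0.0457/0.0405 = -1.13.
p-value = P(Z < -1.128) ≈ 0.1297. With α = 0.01, fail to reject H₀.

z = -1.13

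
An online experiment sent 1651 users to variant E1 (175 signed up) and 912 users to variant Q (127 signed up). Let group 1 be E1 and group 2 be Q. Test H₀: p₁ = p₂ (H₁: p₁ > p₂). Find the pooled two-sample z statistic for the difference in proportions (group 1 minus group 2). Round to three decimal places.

z = -2.500

p̂₁ = 175/1651 ≈ 0.10600, p̂₂ = 127/912 ≈ 0.13925.
Pooled p̂ = (175+127)/(1651+912) = 302/2563 = 0.11783.
SE = √(0.103947 × 0.00170218) = 0.01330.
z = (0.10600 − 0.13925)/0.01330 = -0.03325/0.01330 = -2.500.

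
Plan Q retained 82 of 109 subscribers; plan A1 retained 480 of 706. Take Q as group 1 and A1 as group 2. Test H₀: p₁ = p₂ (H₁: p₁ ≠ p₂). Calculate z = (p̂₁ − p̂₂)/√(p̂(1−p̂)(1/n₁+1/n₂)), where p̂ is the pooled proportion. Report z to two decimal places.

p̂₁ = 82/109 ≈ 0.7523, p̂₂ = 480/706 ≈ 0.6799.
Pooled p̂ = (82+480)/(109+706) = 562/815 = 0.6896.
SE = √(0.214063 × 0.0105907) = 0.0476.
z = (0.7523 − 0.6799)/0.0476 = 0.0724/0.0476 = 1.52.

z = 1.52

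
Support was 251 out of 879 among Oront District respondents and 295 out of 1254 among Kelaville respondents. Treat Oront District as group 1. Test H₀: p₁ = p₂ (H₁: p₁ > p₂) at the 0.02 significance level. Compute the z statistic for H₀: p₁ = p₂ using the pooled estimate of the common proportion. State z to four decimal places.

z = 2.6204

p̂₁ = 251/879 ≈ 0.2855518, p̂₂ = 295/1254 ≈ 0.2352472.
Pooled p̂ = (251+295)/(879+1254) = 546/2133 = 0.2559775.
SE = √(0.190453 × 0.0019351) = 0.0191976.
z = (0.2855518 − 0.2352472)/0.0191976 = 0.0503046/0.0191976 = 2.6204.
p-value = P(Z > 2.620) ≈ 0.0044. With α = 0.02, reject H₀.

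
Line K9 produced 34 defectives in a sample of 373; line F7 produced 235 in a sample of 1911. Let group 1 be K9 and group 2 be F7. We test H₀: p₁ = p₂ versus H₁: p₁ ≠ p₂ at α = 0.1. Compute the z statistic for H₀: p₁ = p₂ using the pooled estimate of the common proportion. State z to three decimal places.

z = -1.744

p̂₁ = 34/373 ≈ 0.09115, p̂₂ = 235/1911 ≈ 0.12297.
Pooled p̂ = (34+235)/(373+1911) = 269/2284 = 0.11778.
SE = √(p̂(1−p̂)(1/n₁+1/n₂)) = √(0.11778·0.88222·0.00320425) = √(0.000332937) = 0.01825.
z = (0.09115 − 0.12297)/0.01825 = -0.03182/0.01825 = -1.744.
p-value = 2·P(Z > 1.744) ≈ 0.0812. With α = 0.1, reject H₀.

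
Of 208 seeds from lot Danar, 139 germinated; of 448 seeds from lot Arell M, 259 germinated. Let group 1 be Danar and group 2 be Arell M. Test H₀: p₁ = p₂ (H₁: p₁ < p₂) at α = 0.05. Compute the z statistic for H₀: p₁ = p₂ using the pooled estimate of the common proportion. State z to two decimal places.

z = 2.20

p̂₁ = 139/208 ≈ 0.6683, p̂₂ = 259/448 ≈ 0.5781.
Pooled p̂ = (139+259)/(208+448) = 398/656 = 0.6067.
SE = √(0.238614 × 0.00703984) = 0.0410.
z = (0.6683 − 0.5781)/0.0410 = 0.0902/0.0410 = 2.20.
p-value = P(Z < 2.199) ≈ 0.9861; since p > α = 0.05, fail to reject H₀.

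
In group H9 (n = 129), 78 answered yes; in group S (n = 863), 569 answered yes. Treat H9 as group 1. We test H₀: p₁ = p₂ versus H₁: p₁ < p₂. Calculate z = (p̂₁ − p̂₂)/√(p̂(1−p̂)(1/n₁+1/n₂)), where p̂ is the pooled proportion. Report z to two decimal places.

z = -1.22

p̂₁ = 78/129 = 0.60465, p̂₂ = 569/863 = 0.65933.
Pooled p̂ = (78+569)/(129+863) = 647/992 = 0.65222.
SE = √(0.22683 × 0.00891069) = 0.04496.
z = (0.60465 − 0.65933)/0.04496 = -0.05468/0.04496 = -1.22.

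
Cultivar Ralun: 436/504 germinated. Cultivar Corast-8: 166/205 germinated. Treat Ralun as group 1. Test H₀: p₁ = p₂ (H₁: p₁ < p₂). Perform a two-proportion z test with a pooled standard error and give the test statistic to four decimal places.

z = 1.8657

p̂₁ = 436/504 ≈ 0.865079, p̂₂ = 166/205 ≈ 0.809756.
Pooled p̂ = (436+166)/(504+205) = 602/709 = 0.849083.
SE = √(p̂(1−p̂)(1/n₁+1/n₂)) = √(0.849083·0.150917·0.00686218) = √(0.000879325) = 0.029653.
z = (0.865079 − 0.809756)/0.029653 = 0.055323/0.029653 = 1.8657.
p-value = P(Z < 1.866) ≈ 0.9690.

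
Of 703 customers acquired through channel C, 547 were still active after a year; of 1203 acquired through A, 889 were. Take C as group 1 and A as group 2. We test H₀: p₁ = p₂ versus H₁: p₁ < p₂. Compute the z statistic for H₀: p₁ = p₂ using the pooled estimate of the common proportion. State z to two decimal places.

z = 1.91

p̂₁ = 547/703 ≈ 0.7781, p̂₂ = 889/1203 ≈ 0.7390.
Pooled p̂ = (547+889)/(703+1203) = 1436/1906 = 0.7534.
SE = √(p̂(1−p̂)(1/n₁+1/n₂)) = √(0.7534·0.2466·0.00225373) = √(0.000418705) = 0.0205.
z = (0.7781 − 0.7390)/0.0205 = 0.0391/0.0205 = 1.91.
p-value = P(Z < 1.911) ≈ 0.9720.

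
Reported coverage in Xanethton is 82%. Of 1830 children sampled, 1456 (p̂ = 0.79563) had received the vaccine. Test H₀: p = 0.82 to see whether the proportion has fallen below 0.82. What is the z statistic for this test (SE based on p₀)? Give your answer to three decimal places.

z = -2.714

p̂ = 1456/1830 ≈ 0.79563.
SE = √(p₀(1−p₀)/n) = √(0.1476/1830) = 0.00898.
z = (0.79563 − 0.82)/0.00898 = -0.02437/0.00898 = -2.714.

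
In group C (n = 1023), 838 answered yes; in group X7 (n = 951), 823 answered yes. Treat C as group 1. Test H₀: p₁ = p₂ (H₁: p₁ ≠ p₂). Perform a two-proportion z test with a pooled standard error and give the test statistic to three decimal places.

z = -2.811

p̂₁ = 838/1023 = 0.81916, p̂₂ = 823/951 = 0.86540.
Pooled p̂ = (838+823)/(1023+951) = 1661/1974 = 0.84144.
SE = √(0.13342 × 0.00202904) = 0.01645.
z = (0.81916 − 0.86540)/0.01645 = -0.04624/0.01645 = -2.811.
p-value = 2·P(Z > 2.811) ≈ 0.0049.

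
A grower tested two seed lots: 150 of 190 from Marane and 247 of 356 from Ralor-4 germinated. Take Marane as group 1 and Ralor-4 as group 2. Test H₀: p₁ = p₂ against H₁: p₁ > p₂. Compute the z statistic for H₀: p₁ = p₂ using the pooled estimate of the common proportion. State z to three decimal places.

z = 2.390

p̂₁ = 150/190 ≈ 0.78947, p̂₂ = 247/356 ≈ 0.69382.
Pooled p̂ = (150+247)/(190+356) = 397/546 = 0.72711.
SE = √(0.198423 × 0.00807215) = 0.04002.
z = (0.78947 − 0.69382)/0.04002 = 0.09565/0.04002 = 2.390.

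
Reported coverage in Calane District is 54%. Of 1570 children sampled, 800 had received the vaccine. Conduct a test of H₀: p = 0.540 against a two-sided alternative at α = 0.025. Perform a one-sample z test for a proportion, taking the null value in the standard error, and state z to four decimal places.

z = -2.4205

p̂ = 800/1570 = 0.5095541.
SE = √(p₀(1−p₀)/n) = √(0.2484/1570) = 0.0125784.
z = (0.5095541 − 0.54)/0.0125784 = -0.0304459/0.0125784 = -2.4205.
p-value = 2·P(Z > 2.420) ≈ 0.0155. With α = 0.025, reject H₀.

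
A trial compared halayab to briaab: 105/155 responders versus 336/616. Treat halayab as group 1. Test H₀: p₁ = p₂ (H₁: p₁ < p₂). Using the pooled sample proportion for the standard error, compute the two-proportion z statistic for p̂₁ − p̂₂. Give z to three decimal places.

z = 2.968

p̂₁ = 105/155 = 0.67742, p̂₂ = 336/616 = 0.54545.
Pooled p̂ = (105+336)/(155+616) = 441/771 = 0.57198.
SE = √(p̂(1−p̂)(1/n₁+1/n₂)) = √(0.57198·0.42802·0.00807499) = √(0.0019769) = 0.04446.
z = (0.67742 − 0.54545)/0.04446 = 0.13197/0.04446 = 2.968.
p-value = P(Z < 2.968) ≈ 0.9985.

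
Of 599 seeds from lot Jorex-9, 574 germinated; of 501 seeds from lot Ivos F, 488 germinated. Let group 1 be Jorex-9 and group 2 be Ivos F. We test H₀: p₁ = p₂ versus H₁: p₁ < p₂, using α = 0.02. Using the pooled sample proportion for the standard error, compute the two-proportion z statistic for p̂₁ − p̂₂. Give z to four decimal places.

z = -1.4279

p̂₁ = 574/599 ≈ 0.958264, p̂₂ = 488/501 ≈ 0.974052.
Pooled p̂ = (574+488)/(599+501) = 1062/1100 = 0.965455.
SE = √(p̂(1−p̂)(1/n₁+1/n₂)) = √(0.965455·0.034545·0.00366546) = √(0.000122251) = 0.011057.
z = (0.958264 − 0.974052)/0.011057 = -0.015788/0.011057 = -1.4279.
p-value = P(Z < -1.428) ≈ 0.0767. With α = 0.02, fail to reject H₀.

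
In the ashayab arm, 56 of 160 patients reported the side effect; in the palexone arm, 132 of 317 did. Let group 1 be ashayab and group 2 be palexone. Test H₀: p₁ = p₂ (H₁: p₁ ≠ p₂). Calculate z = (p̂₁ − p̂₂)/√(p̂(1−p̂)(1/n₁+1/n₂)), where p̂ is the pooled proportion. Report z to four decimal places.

z = -1.4012

p̂₁ = 56/160 ≈ 0.3500000, p̂₂ = 132/317 ≈ 0.4164038.
Pooled p̂ = (56+132)/(160+317) = 188/477 = 0.3941300.
SE = √(p̂(1−p̂)(1/n₁+1/n₂)) = √(0.3941300·0.6058700·0.00940457) = √(0.00224573) = 0.0473892.
z = (0.3500000 − 0.4164038)/0.0473892 = -0.0664038/0.0473892 = -1.4012.
p-value = 2·P(Z > 1.401) ≈ 0.1611.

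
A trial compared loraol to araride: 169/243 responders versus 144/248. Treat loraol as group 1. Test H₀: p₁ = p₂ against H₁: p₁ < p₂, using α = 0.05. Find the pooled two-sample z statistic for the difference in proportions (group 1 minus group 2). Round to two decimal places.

z = 2.65

p̂₁ = 169/243 ≈ 0.6955, p̂₂ = 144/248 ≈ 0.5806.
Pooled p̂ = (169+144)/(243+248) = 313/491 = 0.6375.
SE = √(p̂(1−p̂)(1/n₁+1/n₂)) = √(0.6375·0.3625·0.00814748) = √(0.00188289) = 0.0434.
z = (0.6955 − 0.5806)/0.0434 = 0.1149/0.0434 = 2.65.
p-value = P(Z < 2.646) ≈ 0.9959. With α = 0.05, fail to reject H₀.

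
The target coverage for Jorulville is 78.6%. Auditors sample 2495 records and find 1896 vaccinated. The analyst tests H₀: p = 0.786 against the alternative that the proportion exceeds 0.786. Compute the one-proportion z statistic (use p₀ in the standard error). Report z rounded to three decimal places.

z = -3.176

p̂ = 1896/2495 = 0.759920.
SE = √(p₀(1−p₀)/n) = √(0.1682/2495) = 0.008211.
z = (0.759920 − 0.786)/0.008211 = -0.026080/0.008211 = -3.176.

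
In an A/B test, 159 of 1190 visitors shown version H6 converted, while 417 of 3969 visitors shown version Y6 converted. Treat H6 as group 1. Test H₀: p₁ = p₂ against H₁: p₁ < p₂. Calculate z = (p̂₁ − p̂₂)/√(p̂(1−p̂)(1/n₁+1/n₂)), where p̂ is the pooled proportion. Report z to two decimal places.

z = 2.74

p̂₁ = 159/1190 = 0.1336, p̂₂ = 417/3969 = 0.1051.
Pooled p̂ = (159+417)/(1190+3969) = 576/5159 = 0.1116.
SE = √(p̂(1−p̂)(1/n₁+1/n₂)) = √(0.1116·0.8884·0.00109229) = √(0.000108337) = 0.0104.
z = (0.1336 − 0.1051)/0.0104 = 0.0285/0.0104 = 2.74.
p-value = P(Z < 2.743) ≈ 0.9970.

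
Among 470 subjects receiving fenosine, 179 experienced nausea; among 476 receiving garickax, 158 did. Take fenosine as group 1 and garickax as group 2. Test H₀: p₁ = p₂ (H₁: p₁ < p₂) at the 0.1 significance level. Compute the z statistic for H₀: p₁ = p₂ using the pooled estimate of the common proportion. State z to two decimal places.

z = 1.57

p̂₁ = 179/470 = 0.38085, p̂₂ = 158/476 = 0.33193.
Pooled p̂ = (179+158)/(470+476) = 337/946 = 0.35624.
SE = √(p̂(1−p̂)(1/n₁+1/n₂)) = √(0.35624·0.64376·0.0042285) = √(0.000969731) = 0.03114.
z = (0.38085 − 0.33193)/0.03114 = 0.04892/0.03114 = 1.57.
p-value = P(Z < 1.571) ≈ 0.9419, so at α = 0.1 we fail to reject H₀.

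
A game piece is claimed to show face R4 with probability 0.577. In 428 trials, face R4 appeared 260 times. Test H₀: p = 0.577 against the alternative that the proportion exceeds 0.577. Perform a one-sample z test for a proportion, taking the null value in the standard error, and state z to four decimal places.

z = 1.2762

p̂ = 260/428 = 0.6074766.
Under H₀, SE = √(0.577·0.423/428) = √(0.000570259) = 0.0238801.
z = (0.6074766 − 0.577)/0.0238801 = 0.0304766/0.0238801 = 1.2762.
p-value = P(Z > 1.276) ≈ 0.1009.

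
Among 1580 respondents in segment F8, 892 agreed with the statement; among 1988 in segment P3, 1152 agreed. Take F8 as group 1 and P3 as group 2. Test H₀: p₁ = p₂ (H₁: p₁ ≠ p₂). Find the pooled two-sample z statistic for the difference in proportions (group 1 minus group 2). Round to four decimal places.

z = -0.8949

p̂₁ = 892/1580 ≈ 0.564557, p̂₂ = 1152/1988 ≈ 0.579477.
Pooled p̂ = (892+1152)/(1580+1988) = 2044/3568 = 0.572870.
SE = √(p̂(1−p̂)(1/n₁+1/n₂)) = √(0.572870·0.427130·0.00113593) = √(0.000277951) = 0.016672.
z = (0.564557 − 0.579477)/0.016672 = -0.014920/0.016672 = -0.8949.
p-value = 2·P(Z > 0.895) ≈ 0.3708.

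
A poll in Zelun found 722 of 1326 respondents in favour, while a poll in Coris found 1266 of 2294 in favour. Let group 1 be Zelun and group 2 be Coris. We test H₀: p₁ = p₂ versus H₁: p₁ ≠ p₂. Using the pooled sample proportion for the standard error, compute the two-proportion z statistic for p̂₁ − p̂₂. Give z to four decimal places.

p̂₁ = 722/1326 ≈ 0.544495, p̂₂ = 1266/2294 ≈ 0.551874.
Pooled p̂ = (722+1266)/(1326+2294) = 1988/3620 = 0.549171.
SE = √(p̂(1−p̂)(1/n₁+1/n₂)) = √(0.549171·0.450829·0.00119007) = √(0.00029464) = 0.017165.
z = (0.544495 − 0.551874)/0.017165 = -0.007379/0.017165 = -0.4299.

z = -0.4299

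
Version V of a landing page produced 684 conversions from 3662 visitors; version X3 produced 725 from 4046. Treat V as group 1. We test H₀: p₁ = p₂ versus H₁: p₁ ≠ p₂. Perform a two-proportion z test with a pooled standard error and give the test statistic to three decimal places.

p̂₁ = 684/3662 ≈ 0.18678, p̂₂ = 725/4046 ≈ 0.17919.
Pooled p̂ = (684+725)/(3662+4046) = 1409/7708 = 0.18280.
SE = √(0.149382 × 0.000520233) = 0.00882.
z = (0.18678 − 0.17919)/0.00882 = 0.00759/0.00882 = 0.861.

z = 0.861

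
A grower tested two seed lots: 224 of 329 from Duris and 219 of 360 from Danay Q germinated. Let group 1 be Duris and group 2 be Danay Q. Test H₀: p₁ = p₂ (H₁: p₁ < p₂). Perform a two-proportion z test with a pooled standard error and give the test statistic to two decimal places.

p̂₁ = 224/329 ≈ 0.68085, p̂₂ = 219/360 ≈ 0.60833.
Pooled p̂ = (224+219)/(329+360) = 443/689 = 0.64296.
SE = √(p̂(1−p̂)(1/n₁+1/n₂)) = √(0.64296·0.35704·0.00581729) = √(0.00133543) = 0.03654.
z = (0.68085 − 0.60833)/0.03654 = 0.07252/0.03654 = 1.98.
p-value = P(Z < 1.984) ≈ 0.9764.

z = 1.98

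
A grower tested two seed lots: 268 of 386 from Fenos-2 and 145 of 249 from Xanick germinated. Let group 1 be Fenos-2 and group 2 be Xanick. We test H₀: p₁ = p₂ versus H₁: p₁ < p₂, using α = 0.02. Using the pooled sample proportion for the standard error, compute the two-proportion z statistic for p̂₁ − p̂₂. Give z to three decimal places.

p̂₁ = 268/386 ≈ 0.69430, p̂₂ = 145/249 ≈ 0.58233.
Pooled p̂ = (268+145)/(386+249) = 413/635 = 0.65039.
SE = √(p̂(1−p̂)(1/n₁+1/n₂)) = √(0.65039·0.34961·0.00660674) = √(0.00150225) = 0.03876.
z = (0.69430 − 0.58233)/0.03876 = 0.11197/0.03876 = 2.889.
p-value = P(Z < 2.889) ≈ 0.9981. With α = 0.02, fail to reject H₀.

z = 2.889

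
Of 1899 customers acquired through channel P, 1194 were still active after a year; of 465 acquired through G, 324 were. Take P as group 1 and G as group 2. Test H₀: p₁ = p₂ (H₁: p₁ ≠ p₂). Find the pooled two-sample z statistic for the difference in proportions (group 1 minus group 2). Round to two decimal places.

p̂₁ = 1194/1899 ≈ 0.6288, p̂₂ = 324/465 ≈ 0.6968.
Pooled p̂ = (1194+324)/(1899+465) = 1518/2364 = 0.6421.
SE = √(0.229799 × 0.00267713) = 0.0248.
z = (0.6288 − 0.6968)/0.0248 = -0.0680/0.0248 = -2.74.

z = -2.74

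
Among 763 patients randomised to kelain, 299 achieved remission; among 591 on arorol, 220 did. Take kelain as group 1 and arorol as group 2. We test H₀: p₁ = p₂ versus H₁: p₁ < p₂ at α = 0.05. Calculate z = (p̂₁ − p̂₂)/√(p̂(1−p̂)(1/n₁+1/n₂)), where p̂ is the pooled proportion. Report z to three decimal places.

p̂₁ = 299/763 ≈ 0.391874, p̂₂ = 220/591 ≈ 0.372250.
Pooled p̂ = (299+220)/(763+591) = 519/1354 = 0.383309.
SE = √(p̂(1−p̂)(1/n₁+1/n₂)) = √(0.383309·0.616691·0.00300266) = √(0.000709779) = 0.026642.
z = (0.391874 − 0.372250)/0.026642 = 0.019624/0.026642 = 0.737.
p-value = P(Z < 0.737) ≈ 0.7693, so at α = 0.05 we fail to reject H₀.

z = 0.737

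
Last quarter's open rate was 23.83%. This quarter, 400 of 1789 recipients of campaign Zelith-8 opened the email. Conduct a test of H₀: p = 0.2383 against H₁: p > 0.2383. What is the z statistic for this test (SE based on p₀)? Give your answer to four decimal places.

z = -1.4605

p̂ = 400/1789 = 0.2235886.
Under H₀, SE = √(0.2383·0.7617/1789) = √(0.000101461) = 0.0100728.
z = (0.2235886 − 0.2383)/0.0100728 = -0.0147114/0.0100728 = -1.4605.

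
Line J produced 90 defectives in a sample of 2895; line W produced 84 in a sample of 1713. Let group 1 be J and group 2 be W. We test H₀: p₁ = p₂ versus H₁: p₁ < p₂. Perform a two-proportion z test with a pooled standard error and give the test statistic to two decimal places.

p̂₁ = 90/2895 ≈ 0.0311, p̂₂ = 84/1713 ≈ 0.0490.
Pooled p̂ = (90+84)/(2895+1713) = 174/4608 = 0.0378.
SE = √(0.0363346 × 0.000929194) = 0.0058.
z = (0.0311 − 0.0490)/0.0058 = -0.0179/0.0058 = -3.09.
p-value = P(Z < -3.089) ≈ 0.0010.

z = -3.09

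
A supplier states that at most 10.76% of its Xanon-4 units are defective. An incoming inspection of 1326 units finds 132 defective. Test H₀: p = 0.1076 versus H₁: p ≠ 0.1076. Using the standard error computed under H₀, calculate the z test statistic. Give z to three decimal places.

p̂ = 132/1326 ≈ 0.09955.
SE = √(p₀(1−p₀)/n) = √(0.096022/1326) = 0.00851.
z = (0.09955 − 0.1076)/0.00851 = -0.00805/0.00851 = -0.946.

z = -0.946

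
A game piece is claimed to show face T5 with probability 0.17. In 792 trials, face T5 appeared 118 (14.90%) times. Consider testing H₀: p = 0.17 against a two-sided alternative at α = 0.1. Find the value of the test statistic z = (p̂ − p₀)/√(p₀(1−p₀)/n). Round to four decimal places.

z = -1.5741

p̂ = 118/792 ≈ 0.1489899.
SE = √(p₀(1−p₀)/n) = √(0.1411/792) = 0.0133475.
z = (0.1489899 − 0.17)/0.0133475 = -0.0210101/0.0133475 = -1.5741.
Two-sided p-value ≈ 2·Φ(−1.574) = 0.1155. With α = 0.1, fail to reject H₀.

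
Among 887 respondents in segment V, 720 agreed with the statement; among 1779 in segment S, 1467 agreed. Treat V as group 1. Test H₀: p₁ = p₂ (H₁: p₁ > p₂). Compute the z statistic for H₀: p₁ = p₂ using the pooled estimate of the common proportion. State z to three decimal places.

z = -0.817

p̂₁ = 720/887 = 0.81172, p̂₂ = 1467/1779 = 0.82462.
Pooled p̂ = (720+1467)/(887+1779) = 2187/2666 = 0.82033.
SE = √(0.147389 × 0.00168951) = 0.01578.
z = (0.81172 − 0.82462)/0.01578 = -0.01290/0.01578 = -0.817.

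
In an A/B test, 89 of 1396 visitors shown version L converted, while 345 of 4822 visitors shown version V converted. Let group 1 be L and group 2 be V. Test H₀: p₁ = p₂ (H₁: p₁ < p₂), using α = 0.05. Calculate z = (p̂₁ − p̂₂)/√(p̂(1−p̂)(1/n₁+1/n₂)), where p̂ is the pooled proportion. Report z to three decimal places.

p̂₁ = 89/1396 = 0.063754, p̂₂ = 345/4822 = 0.071547.
Pooled p̂ = (89+345)/(1396+4822) = 434/6218 = 0.069797.
SE = √(0.0649257 × 0.000923715) = 0.007744.
z = (0.063754 − 0.071547)/0.007744 = -0.007793/0.007744 = -1.006.
p-value = P(Z < -1.006) ≈ 0.1571. With α = 0.05, fail to reject H₀.

z = -1.006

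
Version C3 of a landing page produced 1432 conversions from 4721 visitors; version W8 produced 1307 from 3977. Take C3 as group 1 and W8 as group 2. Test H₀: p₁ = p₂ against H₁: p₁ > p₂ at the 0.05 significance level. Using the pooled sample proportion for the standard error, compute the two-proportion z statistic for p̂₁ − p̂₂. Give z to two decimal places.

p̂₁ = 1432/4721 = 0.3033, p̂₂ = 1307/3977 = 0.3286.
Pooled p̂ = (1432+1307)/(4721+3977) = 2739/8698 = 0.3149.
SE = √(p̂(1−p̂)(1/n₁+1/n₂)) = √(0.3149·0.6851·0.000463265) = √(9.99439e-05) = 0.0100.
z = (0.3033 − 0.3286)/0.0100 = -0.0253/0.0100 = -2.53.
p-value = P(Z > -2.532) ≈ 0.9943, so at α = 0.05 we fail to reject H₀.

z = -2.53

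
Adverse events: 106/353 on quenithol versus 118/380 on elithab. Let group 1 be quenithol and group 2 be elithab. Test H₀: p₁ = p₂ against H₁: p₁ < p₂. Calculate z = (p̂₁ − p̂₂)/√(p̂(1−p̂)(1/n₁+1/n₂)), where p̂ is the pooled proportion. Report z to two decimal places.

p̂₁ = 106/353 = 0.3003, p̂₂ = 118/380 = 0.3105.
Pooled p̂ = (106+118)/(353+380) = 224/733 = 0.3056.
SE = √(p̂(1−p̂)(1/n₁+1/n₂)) = √(0.3056·0.6944·0.00546444) = √(0.00115959) = 0.0341.
z = (0.3003 − 0.3105)/0.0341 = -0.0102/0.0341 = -0.30.

z = -0.30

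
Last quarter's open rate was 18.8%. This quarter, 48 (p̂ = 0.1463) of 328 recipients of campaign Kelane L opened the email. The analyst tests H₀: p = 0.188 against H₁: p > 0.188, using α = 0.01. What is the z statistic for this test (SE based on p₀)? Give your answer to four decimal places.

p̂ = 48/328 ≈ 0.1463415.
Under H₀, SE = √(0.188·0.812/328) = √(0.000465415) = 0.0215735.
z = (0.1463415 − 0.188)/0.0215735 = -0.0416585/0.0215735 = -1.9310.
p-value = P(Z > -1.931) ≈ 0.9733. With α = 0.01, fail to reject H₀.

z = -1.9310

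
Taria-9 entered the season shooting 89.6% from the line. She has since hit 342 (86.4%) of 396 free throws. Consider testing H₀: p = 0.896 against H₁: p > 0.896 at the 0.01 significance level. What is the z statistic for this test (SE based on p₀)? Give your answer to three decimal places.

z = -2.110

p̂ = 342/396 ≈ 0.86364.
SE = √(p₀(1−p₀)/n) = √(0.093184/396) = 0.01534.
z = (0.86364 − 0.896)/0.01534 = -0.03236/0.01534 = -2.110.
p-value = P(Z > -2.110) ≈ 0.9826. With α = 0.01, fail to reject H₀.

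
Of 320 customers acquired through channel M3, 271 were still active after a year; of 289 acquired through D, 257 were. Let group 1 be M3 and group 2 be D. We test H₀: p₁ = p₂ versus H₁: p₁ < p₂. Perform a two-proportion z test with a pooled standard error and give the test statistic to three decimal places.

z = -1.539

p̂₁ = 271/320 = 0.846875, p̂₂ = 257/289 = 0.889273.
Pooled p̂ = (271+257)/(320+289) = 528/609 = 0.866995.
SE = √(0.115315 × 0.00658521) = 0.027557.
z = (0.846875 − 0.889273)/0.027557 = -0.042398/0.027557 = -1.539.
p-value = P(Z < -1.539) ≈ 0.0620.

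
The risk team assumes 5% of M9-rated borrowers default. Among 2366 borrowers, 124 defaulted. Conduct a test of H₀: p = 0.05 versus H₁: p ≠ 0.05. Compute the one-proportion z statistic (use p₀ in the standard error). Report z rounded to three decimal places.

z = 0.538

p̂ = 124/2366 = 0.05241.
SE = √(p₀(1−p₀)/n) = √(0.0475/2366) = 0.00448.
z = (0.05241 − 0.05)/0.00448 = 0.00241/0.00448 = 0.538.
p-value = 2·P(Z > 0.538) ≈ 0.5908.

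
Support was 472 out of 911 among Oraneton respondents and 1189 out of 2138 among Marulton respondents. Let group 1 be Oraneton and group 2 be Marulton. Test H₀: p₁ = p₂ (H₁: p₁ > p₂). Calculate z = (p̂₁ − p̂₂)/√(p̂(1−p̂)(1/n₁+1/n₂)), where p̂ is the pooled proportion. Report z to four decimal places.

z = -1.9294

p̂₁ = 472/911 = 0.518112, p̂₂ = 1189/2138 = 0.556127.
Pooled p̂ = (472+1189)/(911+2138) = 1661/3049 = 0.544769.
SE = √(p̂(1−p̂)(1/n₁+1/n₂)) = √(0.544769·0.455231·0.00156542) = √(0.000388218) = 0.019703.
z = (0.518112 − 0.556127)/0.019703 = -0.038015/0.019703 = -1.9294.
p-value = P(Z > -1.929) ≈ 0.9732.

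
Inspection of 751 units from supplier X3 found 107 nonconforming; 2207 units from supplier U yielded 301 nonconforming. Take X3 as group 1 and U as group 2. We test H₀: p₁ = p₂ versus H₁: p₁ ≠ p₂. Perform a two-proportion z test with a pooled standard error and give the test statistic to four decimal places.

p̂₁ = 107/751 = 0.1424767, p̂₂ = 301/2207 = 0.1363842.
Pooled p̂ = (107+301)/(751+2207) = 408/2958 = 0.1379310.
SE = √(p̂(1−p̂)(1/n₁+1/n₂)) = √(0.1379310·0.8620690·0.00178466) = √(0.000212207) = 0.0145673.
z = (0.1424767 − 0.1363842)/0.0145673 = 0.0060925/0.0145673 = 0.4182.
Two-sided p-value ≈ 2·Φ(−0.418) = 0.6758.

z = 0.4182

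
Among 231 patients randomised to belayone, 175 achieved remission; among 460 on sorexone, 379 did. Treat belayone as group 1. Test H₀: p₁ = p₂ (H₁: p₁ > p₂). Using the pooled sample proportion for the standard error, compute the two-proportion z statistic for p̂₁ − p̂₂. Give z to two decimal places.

z = -2.06

p̂₁ = 175/231 ≈ 0.7576, p̂₂ = 379/460 ≈ 0.8239.
Pooled p̂ = (175+379)/(231+460) = 554/691 = 0.8017.
SE = √(0.158955 × 0.00650292) = 0.0322.
z = (0.7576 − 0.8239)/0.0322 = -0.0663/0.0322 = -2.06.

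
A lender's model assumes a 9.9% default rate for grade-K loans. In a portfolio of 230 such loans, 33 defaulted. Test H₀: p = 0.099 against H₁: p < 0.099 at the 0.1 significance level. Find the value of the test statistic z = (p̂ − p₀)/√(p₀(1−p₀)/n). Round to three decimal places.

p̂ = 33/230 ≈ 0.14348.
SE = √(p₀(1−p₀)/n) = √(0.089199/230) = 0.01969.
z = (0.14348 − 0.099)/0.01969 = 0.04448/0.01969 = 2.259.
p-value = P(Z < 2.259) ≈ 0.9880; since p > α = 0.1, fail to reject H₀.

z = 2.259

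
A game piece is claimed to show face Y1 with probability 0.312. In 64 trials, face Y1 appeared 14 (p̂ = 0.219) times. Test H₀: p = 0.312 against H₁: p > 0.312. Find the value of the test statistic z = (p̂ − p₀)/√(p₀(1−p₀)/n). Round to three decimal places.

p̂ = 14/64 = 0.21875.
Under H₀, SE = √(0.312·0.688/64) = √(0.003354) = 0.05791.
z = (0.21875 − 0.312)/0.05791 = -0.09325/0.05791 = -1.610.
p-value = P(Z > -1.610) ≈ 0.9463.

z = -1.610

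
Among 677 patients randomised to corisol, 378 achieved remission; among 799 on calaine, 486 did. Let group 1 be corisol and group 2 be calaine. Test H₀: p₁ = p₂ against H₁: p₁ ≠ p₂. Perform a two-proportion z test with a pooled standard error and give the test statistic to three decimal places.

z = -1.940

p̂₁ = 378/677 = 0.55835, p̂₂ = 486/799 = 0.60826.
Pooled p̂ = (378+486)/(677+799) = 864/1476 = 0.58537.
SE = √(p̂(1−p̂)(1/n₁+1/n₂)) = √(0.58537·0.41463·0.00272867) = √(0.000662283) = 0.02573.
z = (0.55835 − 0.60826)/0.02573 = -0.04991/0.02573 = -1.940.
Two-sided p-value ≈ 2·Φ(−1.940) = 0.0524.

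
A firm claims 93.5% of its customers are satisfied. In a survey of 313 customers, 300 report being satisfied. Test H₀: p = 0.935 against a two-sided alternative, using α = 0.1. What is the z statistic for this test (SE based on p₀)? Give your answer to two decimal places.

p̂ = 300/313 ≈ 0.95847.
Under H₀, SE = √(0.935·0.065/313) = √(0.000194169) = 0.01393.
z = (0.95847 − 0.935)/0.01393 = 0.02347/0.01393 = 1.68.
p-value = 2·P(Z > 1.684) ≈ 0.0922, so at α = 0.1 we reject H₀.

z = 1.68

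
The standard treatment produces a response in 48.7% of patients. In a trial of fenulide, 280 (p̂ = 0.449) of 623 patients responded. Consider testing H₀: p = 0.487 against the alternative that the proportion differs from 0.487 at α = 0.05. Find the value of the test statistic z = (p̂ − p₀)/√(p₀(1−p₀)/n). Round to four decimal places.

p̂ = 280/623 = 0.4494382.
Standard error under H₀: √(0.487×0.513/623) = 0.0200253.
z = (0.4494382 − 0.487)/0.0200253 = -0.0375618/0.0200253 = -1.8757.
Two-sided p-value ≈ 2·Φ(−1.876) = 0.0607; since p > α = 0.05, fail to reject H₀.

z = -1.8757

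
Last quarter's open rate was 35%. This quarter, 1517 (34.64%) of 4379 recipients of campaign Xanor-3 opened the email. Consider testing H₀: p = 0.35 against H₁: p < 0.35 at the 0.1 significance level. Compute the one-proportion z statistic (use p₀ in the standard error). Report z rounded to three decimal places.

z = -0.496

p̂ = 1517/4379 ≈ 0.346426.
SE = √(p₀(1−p₀)/n) = √(0.2275/4379) = 0.007208.
z = (0.346426 − 0.35)/0.007208 = -0.003574/0.007208 = -0.496.
p-value = P(Z < -0.496) ≈ 0.3100, so at α = 0.1 we fail to reject H₀.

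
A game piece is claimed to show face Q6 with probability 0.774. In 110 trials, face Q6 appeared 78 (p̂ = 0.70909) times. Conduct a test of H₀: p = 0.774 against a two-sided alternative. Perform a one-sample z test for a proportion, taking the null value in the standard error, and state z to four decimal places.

z = -1.6277

p̂ = 78/110 = 0.709091.
Under H₀, SE = √(0.774·0.226/110) = √(0.00159022) = 0.039878.
z = (0.709091 − 0.774)/0.039878 = -0.064909/0.039878 = -1.6277.
p-value = 2·P(Z > 1.628) ≈ 0.1036.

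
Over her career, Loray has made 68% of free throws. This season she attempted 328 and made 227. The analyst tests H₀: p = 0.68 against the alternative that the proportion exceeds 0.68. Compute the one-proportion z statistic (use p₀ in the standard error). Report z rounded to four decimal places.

p̂ = 227/328 = 0.692073.
Standard error under H₀: √(0.68×0.32/328) = 0.025757.
z = (0.692073 − 0.68)/0.025757 = 0.012073/0.025757 = 0.4687.

z = 0.4687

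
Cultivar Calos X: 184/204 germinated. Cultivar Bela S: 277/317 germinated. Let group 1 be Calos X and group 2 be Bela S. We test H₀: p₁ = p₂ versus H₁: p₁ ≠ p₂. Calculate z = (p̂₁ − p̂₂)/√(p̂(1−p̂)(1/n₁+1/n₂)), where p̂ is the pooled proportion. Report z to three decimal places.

p̂₁ = 184/204 ≈ 0.90196, p̂₂ = 277/317 ≈ 0.87382.
Pooled p̂ = (184+277)/(204+317) = 461/521 = 0.88484.
SE = √(p̂(1−p̂)(1/n₁+1/n₂)) = √(0.88484·0.11516·0.00805653) = √(0.000820966) = 0.02865.
z = (0.90196 − 0.87382)/0.02865 = 0.02814/0.02865 = 0.982.

z = 0.982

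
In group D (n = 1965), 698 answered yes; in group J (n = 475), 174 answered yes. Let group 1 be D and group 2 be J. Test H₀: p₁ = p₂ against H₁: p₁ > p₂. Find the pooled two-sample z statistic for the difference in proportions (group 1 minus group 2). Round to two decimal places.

z = -0.45

p̂₁ = 698/1965 ≈ 0.3552, p̂₂ = 174/475 ≈ 0.3663.
Pooled p̂ = (698+174)/(1965+475) = 872/2440 = 0.3574.
SE = √(p̂(1−p̂)(1/n₁+1/n₂)) = √(0.3574·0.6426·0.00261417) = √(0.000600367) = 0.0245.
z = (0.3552 − 0.3663)/0.0245 = -0.0111/0.0245 = -0.45.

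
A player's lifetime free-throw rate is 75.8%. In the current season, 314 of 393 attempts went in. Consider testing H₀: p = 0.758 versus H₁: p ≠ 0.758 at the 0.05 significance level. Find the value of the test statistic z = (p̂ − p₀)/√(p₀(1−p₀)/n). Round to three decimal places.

z = 1.897

p̂ = 314/393 = 0.79898.
SE = √(p₀(1−p₀)/n) = √(0.18344/393) = 0.02160.
z = (0.79898 − 0.758)/0.02160 = 0.04098/0.02160 = 1.897.
Two-sided p-value ≈ 2·Φ(−1.897) = 0.0578. With α = 0.05, fail to reject H₀.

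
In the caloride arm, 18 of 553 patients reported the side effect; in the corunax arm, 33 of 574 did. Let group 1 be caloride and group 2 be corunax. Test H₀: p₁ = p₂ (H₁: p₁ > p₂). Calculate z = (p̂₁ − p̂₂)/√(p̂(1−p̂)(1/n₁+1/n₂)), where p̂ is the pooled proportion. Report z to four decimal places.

z = -2.0138

p̂₁ = 18/553 = 0.032550, p̂₂ = 33/574 = 0.057491.
Pooled p̂ = (18+33)/(553+574) = 51/1127 = 0.045253.
SE = √(0.0432051 × 0.00355048) = 0.012385.
z = (0.032550 − 0.057491)/0.012385 = -0.024941/0.012385 = -2.0138.
p-value = P(Z > -2.014) ≈ 0.9780.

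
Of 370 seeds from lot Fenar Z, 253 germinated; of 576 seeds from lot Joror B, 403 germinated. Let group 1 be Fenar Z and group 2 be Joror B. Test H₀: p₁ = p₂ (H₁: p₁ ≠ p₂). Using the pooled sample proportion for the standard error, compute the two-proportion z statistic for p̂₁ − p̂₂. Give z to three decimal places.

p̂₁ = 253/370 = 0.68378, p̂₂ = 403/576 = 0.69965.
Pooled p̂ = (253+403)/(370+576) = 656/946 = 0.69345.
SE = √(0.212579 × 0.00443881) = 0.03072.
z = (0.68378 − 0.69965)/0.03072 = -0.01587/0.03072 = -0.517.
p-value = 2·P(Z > 0.517) ≈ 0.6054.

z = -0.517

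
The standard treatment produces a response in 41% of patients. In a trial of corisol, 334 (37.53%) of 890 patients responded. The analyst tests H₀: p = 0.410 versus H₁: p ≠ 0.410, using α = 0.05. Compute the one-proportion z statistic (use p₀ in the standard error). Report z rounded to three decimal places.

p̂ = 334/890 = 0.37528.
Standard error under H₀: √(0.41×0.59/890) = 0.01649.
z = (0.37528 − 0.41)/0.01649 = -0.03472/0.01649 = -2.106.
p-value = 2·P(Z > 2.106) ≈ 0.0352. With α = 0.05, reject H₀.

z = -2.106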